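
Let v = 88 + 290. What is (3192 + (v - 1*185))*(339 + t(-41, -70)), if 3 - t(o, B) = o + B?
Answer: 1533405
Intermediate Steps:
v = 378
t(o, B) = 3 - B - o (t(o, B) = 3 - (o + B) = 3 - (B + o) = 3 + (-B - o) = 3 - B - o)
(3192 + (v - 1*185))*(339 + t(-41, -70)) = (3192 + (378 - 1*185))*(339 + (3 - 1*(-70) - 1*(-41))) = (3192 + (378 - 185))*(339 + (3 + 70 + 41)) = (3192 + 193)*(339 + 114) = 3385*453 = 1533405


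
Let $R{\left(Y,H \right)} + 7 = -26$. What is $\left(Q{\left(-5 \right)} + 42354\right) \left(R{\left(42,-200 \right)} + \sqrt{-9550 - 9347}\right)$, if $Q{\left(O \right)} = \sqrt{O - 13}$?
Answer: $- 3 \left(33 - i \sqrt{18897}\right) \left(14118 + i \sqrt{2}\right) \approx -1.3983 \cdot 10^{6} + 5.8221 \cdot 10^{6} i$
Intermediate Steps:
$R{\left(Y,H \right)} = -33$ ($R{\left(Y,H \right)} = -7 - 26 = -33$)
$Q{\left(O \right)} = \sqrt{-13 + O}$
$\left(Q{\left(-5 \right)} + 42354\right) \left(R{\left(42,-200 \right)} + \sqrt{-9550 - 9347}\right) = \left(\sqrt{-13 - 5} + 42354\right) \left(-33 + \sqrt{-9550 - 9347}\right) = \left(\sqrt{-18} + 42354\right) \left(-33 + \sqrt{-18897}\right) = \left(3 i \sqrt{2} + 42354\right) \left(-33 + i \sqrt{18897}\right) = \left(42354 + 3 i \sqrt{2}\right) \left(-33 + i \sqrt{18897}\right) = \left(-33 + i \sqrt{18897}\right) \left(42354 + 3 i \sqrt{2}\right)$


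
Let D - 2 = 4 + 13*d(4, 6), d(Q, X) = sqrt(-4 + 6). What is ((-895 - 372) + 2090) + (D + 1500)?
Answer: 2329 + 13*sqrt(2) ≈ 2347.4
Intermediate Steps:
d(Q, X) = sqrt(2)
D = 6 + 13*sqrt(2) (D = 2 + (4 + 13*sqrt(2)) = 6 + 13*sqrt(2) ≈ 24.385)
((-895 - 372) + 2090) + (D + 1500) = ((-895 - 372) + 2090) + ((6 + 13*sqrt(2)) + 1500) = (-1267 + 2090) + (1506 + 13*sqrt(2)) = 823 + (1506 + 13*sqrt(2)) = 2329 + 13*sqrt(2)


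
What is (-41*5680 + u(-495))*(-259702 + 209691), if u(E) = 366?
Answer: 11628257654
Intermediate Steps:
(-41*5680 + u(-495))*(-259702 + 209691) = (-41*5680 + 366)*(-259702 + 209691) = (-232880 + 366)*(-50011) = -232514*(-50011) = 11628257654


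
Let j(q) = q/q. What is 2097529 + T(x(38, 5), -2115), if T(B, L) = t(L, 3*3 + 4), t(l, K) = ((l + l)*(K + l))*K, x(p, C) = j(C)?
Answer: 117686509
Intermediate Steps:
j(q) = 1
x(p, C) = 1
t(l, K) = 2*K*l*(K + l) (t(l, K) = ((2*l)*(K + l))*K = (2*l*(K + l))*K = 2*K*l*(K + l))
T(B, L) = 26*L*(13 + L) (T(B, L) = 2*(3*3 + 4)*L*((3*3 + 4) + L) = 2*(9 + 4)*L*((9 + 4) + L) = 2*13*L*(13 + L) = 26*L*(13 + L))
2097529 + T(x(38, 5), -2115) = 2097529 + 26*(-2115)*(13 - 2115) = 2097529 + 26*(-2115)*(-2102) = 2097529 + 115588980 = 117686509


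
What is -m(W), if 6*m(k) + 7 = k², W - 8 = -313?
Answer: -15503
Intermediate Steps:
W = -305 (W = 8 - 313 = -305)
m(k) = -7/6 + k²/6
-m(W) = -(-7/6 + (⅙)*(-305)²) = -(-7/6 + (⅙)*93025) = -(-7/6 + 93025/6) = -1*15503 = -15503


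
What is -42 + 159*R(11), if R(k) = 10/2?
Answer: 753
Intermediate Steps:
R(k) = 5 (R(k) = 10*(1/2) = 5)
-42 + 159*R(11) = -42 + 159*5 = -42 + 795 = 753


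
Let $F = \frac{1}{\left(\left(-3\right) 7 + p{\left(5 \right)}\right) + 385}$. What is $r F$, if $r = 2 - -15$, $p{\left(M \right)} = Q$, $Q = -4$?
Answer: $\frac{17}{360} \approx 0.047222$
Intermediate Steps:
$p{\left(M \right)} = -4$
$r = 17$ ($r = 2 + 15 = 17$)
$F = \frac{1}{360}$ ($F = \frac{1}{\left(\left(-3\right) 7 - 4\right) + 385} = \frac{1}{\left(-21 - 4\right) + 385} = \frac{1}{-25 + 385} = \frac{1}{360} \approx 0.0027778$)
$r F = 17 \cdot \frac{1}{360} = \frac{17}{360}$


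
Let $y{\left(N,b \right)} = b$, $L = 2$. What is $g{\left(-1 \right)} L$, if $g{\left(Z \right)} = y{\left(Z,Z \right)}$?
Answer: $-2$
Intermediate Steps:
$g{\left(Z \right)} = Z$
$g{\left(-1 \right)} L = \left(-1\right) 2 = -2$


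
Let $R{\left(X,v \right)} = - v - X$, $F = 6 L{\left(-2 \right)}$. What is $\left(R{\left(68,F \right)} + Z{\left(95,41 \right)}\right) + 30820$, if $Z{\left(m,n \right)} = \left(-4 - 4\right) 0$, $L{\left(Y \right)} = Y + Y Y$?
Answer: $30740$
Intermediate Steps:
$L{\left(Y \right)} = Y + Y^{2}$
$F = 12$ ($F = 6 \left(- 2 \left(1 - 2\right)\right) = 6 \left(\left(-2\right) \left(-1\right)\right) = 6 \cdot 2 = 12$)
$R{\left(X,v \right)} = - X - v$
$Z{\left(m,n \right)} = 0$ ($Z{\left(m,n \right)} = \left(-8\right) 0 = 0$)
$\left(R{\left(68,F \right)} + Z{\left(95,41 \right)}\right) + 30820 = \left(\left(\left(-1\right) 68 - 12\right) + 0\right) + 30820 = \left(\left(-68 - 12\right) + 0\right) + 30820 = \left(-80 + 0\right) + 30820 = -80 + 30820 = 30740$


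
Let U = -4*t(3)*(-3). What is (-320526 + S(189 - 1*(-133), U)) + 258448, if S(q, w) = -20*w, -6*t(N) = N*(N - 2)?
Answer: -61958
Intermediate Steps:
t(N) = -N*(-2 + N)/6 (t(N) = -N*(N - 2)/6 = -N*(-2 + N)/6)
U = -6 (U = -2*3*(2 - 1*3)/3*(-3) = -2*3*(2 - 3)/3*(-3) = -2*3*(-1)/3*(-3) = -4*(-1/2)*(-3) = 2*(-3) = -6)
(-320526 + S(189 - 1*(-133), U)) + 258448 = (-320526 - 20*(-6)) + 258448 = (-320526 + 120) + 258448 = -320406 + 258448 = -61958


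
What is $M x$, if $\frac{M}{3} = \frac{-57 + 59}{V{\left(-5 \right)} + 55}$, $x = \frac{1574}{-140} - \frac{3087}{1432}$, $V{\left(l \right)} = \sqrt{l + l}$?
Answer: $- \frac{22160721}{15211420} + \frac{2014611 i \sqrt{10}}{76057100} \approx -1.4568 + 0.083763 i$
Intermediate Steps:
$V{\left(l \right)} = \sqrt{2} \sqrt{l}$ ($V{\left(l \right)} = \sqrt{2 l} = \sqrt{2} \sqrt{l}$)
$x = - \frac{671537}{50120}$ ($x = 1574 \left(- \frac{1}{140}\right) - \frac{3087}{1432} = - \frac{787}{70} - \frac{3087}{1432} = - \frac{671537}{50120} \approx -13.399$)
$M = \frac{6}{55 + i \sqrt{10}}$ ($M = 3 \frac{-57 + 59}{\sqrt{2} \sqrt{-5} + 55} = 3 \frac{2}{\sqrt{2} i \sqrt{5} + 55} = 3 \frac{2}{i \sqrt{10} + 55} = 3 \frac{2}{55 + i \sqrt{10}} = \frac{6}{55 + i \sqrt{10}} \approx 0.10873 - 0.0062516 i$)
$M x = \left(\frac{66}{607} - \frac{6 i \sqrt{10}}{3035}\right) \left(- \frac{671537}{50120}\right) = - \frac{22160721}{15211420} + \frac{2014611 i \sqrt{10}}{76057100}$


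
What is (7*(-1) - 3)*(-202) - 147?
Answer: 1873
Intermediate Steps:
(7*(-1) - 3)*(-202) - 147 = (-7 - 3)*(-202) - 147 = -10*(-202) - 147 = 2020 - 147 = 1873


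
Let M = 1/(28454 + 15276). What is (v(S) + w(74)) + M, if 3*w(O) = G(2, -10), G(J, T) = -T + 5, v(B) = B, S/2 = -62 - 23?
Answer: -7215449/43730 ≈ -165.00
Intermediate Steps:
S = -170 (S = 2*(-62 - 23) = 2*(-85) = -170)
G(J, T) = 5 - T
M = 1/43730 ≈ 2.2868e-5
w(O) = 5 (w(O) = (5 - 1*(-10))/3 = (5 + 10)/3 = (1/3)*15 = 5)
(v(S) + w(74)) + M = (-170 + 5) + 1/43730 = -165 + 1/43730 = -7215449/43730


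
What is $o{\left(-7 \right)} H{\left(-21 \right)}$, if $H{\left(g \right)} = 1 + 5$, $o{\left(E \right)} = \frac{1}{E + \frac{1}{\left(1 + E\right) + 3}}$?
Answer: $- \frac{9}{11} \approx -0.81818$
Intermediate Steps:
$o{\left(E \right)} = \frac{1}{E + \frac{1}{4 + E}}$
$H{\left(g \right)} = 6$
$o{\left(-7 \right)} H{\left(-21 \right)} = \frac{4 - 7}{1 + \left(-7\right)^{2} + 4 \left(-7\right)} 6 = \frac{1}{1 + 49 - 28} \left(-3\right) 6 = \frac{1}{22} \left(-3\right) 6 = \left(- \frac{3}{22}\right) 6 = - \frac{9}{11}$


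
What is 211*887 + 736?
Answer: 187893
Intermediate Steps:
211*887 + 736 = 187157 + 736 = 187893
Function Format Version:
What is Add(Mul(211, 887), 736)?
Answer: 187893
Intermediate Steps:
Add(Mul(211, 887), 736) = Add(187157, 736) = 187893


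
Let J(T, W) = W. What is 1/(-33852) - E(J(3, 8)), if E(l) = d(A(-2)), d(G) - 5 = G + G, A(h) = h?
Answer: -33853/33852 ≈ -1.0000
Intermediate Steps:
d(G) = 5 + 2*G (d(G) = 5 + (G + G) = 5 + 2*G)
E(l) = 1 (E(l) = 5 + 2*(-2) = 5 - 4 = 1)
1/(-33852) - E(J(3, 8)) = 1/(-33852) - 1*1 = -1/33852 - 1 = -33853/33852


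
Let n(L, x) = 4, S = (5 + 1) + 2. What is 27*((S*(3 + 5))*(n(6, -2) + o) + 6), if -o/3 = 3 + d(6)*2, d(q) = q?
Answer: -70686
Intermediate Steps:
S = 8 (S = 6 + 2 = 8)
o = -45 (o = -3*(3 + 6*2) = -3*(3 + 12) = -3*15 = -45)
27*((S*(3 + 5))*(n(6, -2) + o) + 6) = 27*((8*(3 + 5))*(4 - 45) + 6) = 27*((8*8)*(-41) + 6) = 27*(64*(-41) + 6) = 27*(-2624 + 6) = 27*(-2618) = -70686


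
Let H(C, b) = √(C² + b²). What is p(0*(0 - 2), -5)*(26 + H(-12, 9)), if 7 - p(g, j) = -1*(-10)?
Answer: -123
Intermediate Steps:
p(g, j) = -3 (p(g, j) = 7 - (-1)*(-10) = 7 - 1*10 = 7 - 10 = -3)
p(0*(0 - 2), -5)*(26 + H(-12, 9)) = -3*(26 + √((-12)² + 9²)) = -3*(26 + √(144 + 81)) = -3*(26 + √225) = -3*(26 + 15) = -3*41 = -123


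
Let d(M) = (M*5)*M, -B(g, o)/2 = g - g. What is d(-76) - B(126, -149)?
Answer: 28880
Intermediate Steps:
B(g, o) = 0 (B(g, o) = -2*(g - g) = -2*0 = 0)
d(M) = 5*M**2 (d(M) = (5*M)*M = 5*M**2)
d(-76) - B(126, -149) = 5*(-76)**2 - 1*0 = 5*5776 + 0 = 28880 + 0 = 28880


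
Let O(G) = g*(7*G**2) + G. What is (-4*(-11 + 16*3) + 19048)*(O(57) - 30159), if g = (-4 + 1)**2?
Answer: 3299656500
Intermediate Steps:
g = 9 (g = (-3)**2 = 9)
O(G) = G + 63*G**2 (O(G) = 9*(7*G**2) + G = 63*G**2 + G = G + 63*G**2)
(-4*(-11 + 16*3) + 19048)*(O(57) - 30159) = (-4*(-11 + 16*3) + 19048)*(57*(1 + 63*57) - 30159) = (-4*(-11 + 48) + 19048)*(57*(1 + 3591) - 30159) = (-4*37 + 19048)*(57*3592 - 30159) = (-148 + 19048)*(204744 - 30159) = 18900*174585 = 3299656500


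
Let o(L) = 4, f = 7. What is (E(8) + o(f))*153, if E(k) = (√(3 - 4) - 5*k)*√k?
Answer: 612 + 306*√2*(-40 + I) ≈ -16698.0 + 432.75*I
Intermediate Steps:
E(k) = √k*(I - 5*k) (E(k) = (√(-1) - 5*k)*√k = (I - 5*k)*√k = √k*(I - 5*k))
(E(8) + o(f))*153 = (√8*(I - 5*8) + 4)*153 = ((2*√2)*(I - 40) + 4)*153 = ((2*√2)*(-40 + I) + 4)*153 = (2*√2*(-40 + I) + 4)*153 = (4 + 2*√2*(-40 + I))*153 = 612 + 306*√2*(-40 + I)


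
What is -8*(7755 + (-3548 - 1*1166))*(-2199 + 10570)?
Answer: -203649688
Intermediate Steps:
-8*(7755 + (-3548 - 1*1166))*(-2199 + 10570) = -8*(7755 + (-3548 - 1166))*8371 = -8*(7755 - 4714)*8371 = -24328*8371 = -8*25456211 = -203649688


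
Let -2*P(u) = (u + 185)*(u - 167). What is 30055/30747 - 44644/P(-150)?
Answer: -2411877911/341137965 ≈ -7.0701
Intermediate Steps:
P(u) = -(-167 + u)*(185 + u)/2 (P(u) = -(u + 185)*(u - 167)/2 = -(185 + u)*(-167 + u)/2 = -(-167 + u)*(185 + u)/2)
30055/30747 - 44644/P(-150) = 30055/30747 - 44644/(30895/2 - 9*(-150) - ½*(-150)²) = 30055*(1/30747) - 44644/(30895/2 + 1350 - ½*22500) = 30055/30747 - 44644/(30895/2 + 1350 - 11250) = 30055/30747 - 44644/11095/2 = 30055/30747 - 44644*2/11095 = 30055/30747 - 89288/11095 = -2411877911/341137965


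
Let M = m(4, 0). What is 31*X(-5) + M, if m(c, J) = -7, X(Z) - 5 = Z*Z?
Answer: 923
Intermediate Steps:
X(Z) = 5 + Z**2 (X(Z) = 5 + Z*Z = 5 + Z**2)
M = -7
31*X(-5) + M = 31*(5 + (-5)**2) - 7 = 31*(5 + 25) - 7 = 31*30 - 7 = 930 - 7 = 923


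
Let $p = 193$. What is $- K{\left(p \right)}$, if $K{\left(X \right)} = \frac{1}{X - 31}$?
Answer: $- \frac{1}{162} \approx -0.0061728$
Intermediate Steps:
$K{\left(X \right)} = \frac{1}{-31 + X}$
$- K{\left(p \right)} = - \frac{1}{-31 + 193} = - \frac{1}{162}$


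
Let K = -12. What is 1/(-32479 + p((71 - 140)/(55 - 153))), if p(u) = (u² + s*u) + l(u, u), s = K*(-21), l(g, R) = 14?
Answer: -9604/310085075 ≈ -3.0972e-5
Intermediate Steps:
s = 252 (s = -12*(-21) = 252)
p(u) = 14 + u² + 252*u (p(u) = (u² + 252*u) + 14 = 14 + u² + 252*u)
1/(-32479 + p((71 - 140)/(55 - 153))) = 1/(-32479 + (14 + ((71 - 140)/(55 - 153))² + 252*((71 - 140)/(55 - 153)))) = 1/(-32479 + (14 + (-69/(-98))² + 252*(-69/(-98)))) = 1/(-32479 + (14 + (-69*(-1/98))² + 252*(-69*(-1/98)))) = 1/(-32479 + (14 + (69/98)² + 252*(69/98))) = 1/(-32479 + (14 + 4761/9604 + 1242/7)) = 1/(-32479 + 1843241/9604) = 1/(-310085075/9604) = -9604/310085075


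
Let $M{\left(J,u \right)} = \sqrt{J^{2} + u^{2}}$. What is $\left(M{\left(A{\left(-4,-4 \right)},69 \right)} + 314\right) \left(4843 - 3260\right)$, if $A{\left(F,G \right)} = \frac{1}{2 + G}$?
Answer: $497062 + \frac{1583 \sqrt{19045}}{2} \approx 6.0629 \cdot 10^{5}$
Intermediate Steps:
$\left(M{\left(A{\left(-4,-4 \right)},69 \right)} + 314\right) \left(4843 - 3260\right) = \left(\sqrt{\left(\frac{1}{2 - 4}\right)^{2} + 69^{2}} + 314\right) \left(4843 - 3260\right) = \left(\sqrt{\left(\frac{1}{-2}\right)^{2} + 4761} + 314\right) 1583 = \left(\sqrt{\left(- \frac{1}{2}\right)^{2} + 4761} + 314\right) 1583 = \left(\sqrt{\frac{1}{4} + 4761} + 314\right) 1583 = \left(\sqrt{\frac{19045}{4}} + 314\right) 1583 = \left(\frac{\sqrt{19045}}{2} + 314\right) 1583 = \left(314 + \frac{\sqrt{19045}}{2}\right) 1583 = 497062 + \frac{1583 \sqrt{19045}}{2}$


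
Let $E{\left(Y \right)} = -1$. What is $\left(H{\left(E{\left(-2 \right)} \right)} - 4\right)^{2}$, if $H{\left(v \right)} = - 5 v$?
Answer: $1$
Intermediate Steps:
$\left(H{\left(E{\left(-2 \right)} \right)} - 4\right)^{2} = \left(\left(-5\right) \left(-1\right) - 4\right)^{2} = \left(5 - 4\right)^{2} = 1^{2} = 1$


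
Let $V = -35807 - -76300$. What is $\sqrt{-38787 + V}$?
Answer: $\sqrt{1706} \approx 41.304$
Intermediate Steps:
$V = 40493$ ($V = -35807 + 76300 = 40493$)
$\sqrt{-38787 + V} = \sqrt{-38787 + 40493} = \sqrt{1706}$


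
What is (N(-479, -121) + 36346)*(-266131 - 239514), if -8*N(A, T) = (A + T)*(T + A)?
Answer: 4375851830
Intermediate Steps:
N(A, T) = -(A + T)²/8 (N(A, T) = -(A + T)*(T + A)/8 = -(A + T)*(A + T)/8 = -(A + T)²/8)
(N(-479, -121) + 36346)*(-266131 - 239514) = (-(-479 - 121)²/8 + 36346)*(-266131 - 239514) = (-⅛*(-600)² + 36346)*(-505645) = (-⅛*360000 + 36346)*(-505645) = (-45000 + 36346)*(-505645) = -8654*(-505645) = 4375851830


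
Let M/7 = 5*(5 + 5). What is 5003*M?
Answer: 1751050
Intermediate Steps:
M = 350 (M = 7*(5*(5 + 5)) = 7*(5*10) = 7*50 = 350)
5003*M = 5003*350 = 1751050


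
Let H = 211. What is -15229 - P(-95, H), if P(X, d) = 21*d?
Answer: -19660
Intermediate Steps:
-15229 - P(-95, H) = -15229 - 21*211 = -15229 - 1*4431 = -15229 - 4431 = -19660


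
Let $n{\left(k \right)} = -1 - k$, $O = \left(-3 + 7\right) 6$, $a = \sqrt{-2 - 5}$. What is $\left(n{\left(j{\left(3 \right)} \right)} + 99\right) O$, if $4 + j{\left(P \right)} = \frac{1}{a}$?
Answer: $2448 + \frac{24 i \sqrt{7}}{7} \approx 2448.0 + 9.0712 i$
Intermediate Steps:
$a = i \sqrt{7}$ ($a = \sqrt{-7} = i \sqrt{7} \approx 2.6458 i$)
$j{\left(P \right)} = -4 - \frac{i \sqrt{7}}{7}$ ($j{\left(P \right)} = -4 + \frac{1}{i \sqrt{7}} = -4 - \frac{i \sqrt{7}}{7}$)
$O = 24$ ($O = 4 \cdot 6 = 24$)
$\left(n{\left(j{\left(3 \right)} \right)} + 99\right) O = \left(\left(-1 - \left(-4 - \frac{i \sqrt{7}}{7}\right)\right) + 99\right) 24 = \left(\left(-1 + \left(4 + \frac{i \sqrt{7}}{7}\right)\right) + 99\right) 24 = \left(\left(3 + \frac{i \sqrt{7}}{7}\right) + 99\right) 24 = \left(102 + \frac{i \sqrt{7}}{7}\right) 24 = 2448 + \frac{24 i \sqrt{7}}{7}$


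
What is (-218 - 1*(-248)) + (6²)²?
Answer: 1326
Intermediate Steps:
(-218 - 1*(-248)) + (6²)² = (-218 + 248) + 36² = 30 + 1296 = 1326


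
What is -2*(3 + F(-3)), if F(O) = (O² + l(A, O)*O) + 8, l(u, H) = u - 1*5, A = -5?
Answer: -100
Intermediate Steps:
l(u, H) = -5 + u (l(u, H) = u - 5 = -5 + u)
F(O) = 8 + O² - 10*O (F(O) = (O² + (-5 - 5)*O) + 8 = (O² - 10*O) + 8 = 8 + O² - 10*O)
-2*(3 + F(-3)) = -2*(3 + (8 + (-3)² - 10*(-3))) = -2*(3 + (8 + 9 + 30)) = -2*(3 + 47) = -2*50 = -100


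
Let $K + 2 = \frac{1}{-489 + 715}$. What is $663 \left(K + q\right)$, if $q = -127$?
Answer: $- \frac{19328439}{226} \approx -85524.0$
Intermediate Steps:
$K = - \frac{451}{226}$ ($K = -2 + \frac{1}{-489 + 715} = -2 + \frac{1}{226} = - \frac{451}{226} \approx -1.9956$)
$663 \left(K + q\right) = 663 \left(- \frac{451}{226} - 127\right) = 663 \left(- \frac{29153}{226}\right) = - \frac{19328439}{226}$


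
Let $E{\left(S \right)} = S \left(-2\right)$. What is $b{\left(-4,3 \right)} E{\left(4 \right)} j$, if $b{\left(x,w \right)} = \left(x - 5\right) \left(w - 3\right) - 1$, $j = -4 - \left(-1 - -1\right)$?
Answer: $-32$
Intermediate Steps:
$j = -4$ ($j = -4 - \left(-1 + 1\right) = -4 - 0 = -4 + 0 = -4$)
$b{\left(x,w \right)} = -1 + \left(-5 + x\right) \left(-3 + w\right)$ ($b{\left(x,w \right)} = \left(-5 + x\right) \left(-3 + w\right) - 1 = -1 + \left(-5 + x\right) \left(-3 + w\right)$)
$E{\left(S \right)} = - 2 S$
$b{\left(-4,3 \right)} E{\left(4 \right)} j = \left(14 - 15 - -12 + 3 \left(-4\right)\right) \left(\left(-2\right) 4\right) \left(-4\right) = \left(14 - 15 + 12 - 12\right) \left(-8\right) \left(-4\right) = \left(-1\right) \left(-8\right) \left(-4\right) = 8 \left(-4\right) = -32$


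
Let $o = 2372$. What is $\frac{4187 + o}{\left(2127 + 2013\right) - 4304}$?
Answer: $- \frac{6559}{164} \approx -39.994$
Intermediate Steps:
$\frac{4187 + o}{\left(2127 + 2013\right) - 4304} = \frac{4187 + 2372}{\left(2127 + 2013\right) - 4304} = \frac{6559}{4140 - 4304} = \frac{6559}{-164} = 6559 \left(- \frac{1}{164}\right) = - \frac{6559}{164}$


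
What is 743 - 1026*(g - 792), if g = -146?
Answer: 963131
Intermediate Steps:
743 - 1026*(g - 792) = 743 - 1026*(-146 - 792) = 743 - 1026*(-938) = 743 + 962388 = 963131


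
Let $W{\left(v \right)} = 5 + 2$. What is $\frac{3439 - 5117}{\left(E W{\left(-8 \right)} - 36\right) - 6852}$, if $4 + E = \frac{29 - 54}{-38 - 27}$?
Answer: $\frac{21814}{89873} \approx 0.24272$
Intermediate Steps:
$W{\left(v \right)} = 7$
$E = - \frac{47}{13}$ ($E = -4 + \frac{29 - 54}{-38 - 27} = -4 - \frac{25}{-65} = -4 - - \frac{5}{13} = -4 + \frac{5}{13} = - \frac{47}{13} \approx -3.6154$)
$\frac{3439 - 5117}{\left(E W{\left(-8 \right)} - 36\right) - 6852} = \frac{3439 - 5117}{\left(\left(- \frac{47}{13}\right) 7 - 36\right) - 6852} = - \frac{1678}{\left(- \frac{329}{13} - 36\right) - 6852} = - \frac{1678}{- \frac{797}{13} - 6852} = - \frac{1678}{- \frac{89873}{13}} = \left(-1678\right) \left(- \frac{13}{89873}\right) = \frac{21814}{89873}$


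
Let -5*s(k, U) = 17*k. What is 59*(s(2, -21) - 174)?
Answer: -53336/5 ≈ -10667.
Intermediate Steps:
s(k, U) = -17*k/5
59*(s(2, -21) - 174) = 59*(-17/5*2 - 174) = 59*(-34/5 - 174) = 59*(-904/5) = -53336/5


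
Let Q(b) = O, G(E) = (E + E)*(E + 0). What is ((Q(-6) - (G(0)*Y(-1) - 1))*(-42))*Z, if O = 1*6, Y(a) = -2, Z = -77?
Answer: 22638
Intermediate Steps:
G(E) = 2*E² (G(E) = (2*E)*E = 2*E²)
O = 6
Q(b) = 6
((Q(-6) - (G(0)*Y(-1) - 1))*(-42))*Z = ((6 - ((2*0²)*(-2) - 1))*(-42))*(-77) = ((6 - ((2*0)*(-2) - 1))*(-42))*(-77) = ((6 - (0*(-2) - 1))*(-42))*(-77) = ((6 - (0 - 1))*(-42))*(-77) = ((6 - 1*(-1))*(-42))*(-77) = ((6 + 1)*(-42))*(-77) = (7*(-42))*(-77) = -294*(-77) = 22638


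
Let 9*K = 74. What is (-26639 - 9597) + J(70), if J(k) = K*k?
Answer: -320944/9 ≈ -35660.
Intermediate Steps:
K = 74/9 (K = (⅑)*74 = 74/9 ≈ 8.2222)
J(k) = 74*k/9
(-26639 - 9597) + J(70) = (-26639 - 9597) + (74/9)*70 = -36236 + 5180/9 = -320944/9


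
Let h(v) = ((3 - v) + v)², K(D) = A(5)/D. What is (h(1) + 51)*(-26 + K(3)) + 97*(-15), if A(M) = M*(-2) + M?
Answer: -3115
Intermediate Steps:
A(M) = -M (A(M) = -2*M + M = -M)
K(D) = -5/D (K(D) = (-1*5)/D = -5/D)
h(v) = 9 (h(v) = 3² = 9)
(h(1) + 51)*(-26 + K(3)) + 97*(-15) = (9 + 51)*(-26 - 5/3) + 97*(-15) = 60*(-26 - 5*⅓) - 1455 = 60*(-26 - 5/3) - 1455 = 60*(-83/3) - 1455 = -1660 - 1455 = -3115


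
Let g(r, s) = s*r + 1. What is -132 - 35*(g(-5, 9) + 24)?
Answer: 568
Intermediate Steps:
g(r, s) = 1 + r*s (g(r, s) = r*s + 1 = 1 + r*s)
-132 - 35*(g(-5, 9) + 24) = -132 - 35*((1 - 5*9) + 24) = -132 - 35*((1 - 45) + 24) = -132 - 35*(-44 + 24) = -132 - 35*(-20) = -132 + 700 = 568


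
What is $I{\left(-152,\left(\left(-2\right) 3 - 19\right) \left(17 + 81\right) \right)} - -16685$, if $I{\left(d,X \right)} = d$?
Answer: $16533$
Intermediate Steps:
$I{\left(-152,\left(\left(-2\right) 3 - 19\right) \left(17 + 81\right) \right)} - -16685 = -152 - -16685 = -152 + 16685 = 16533$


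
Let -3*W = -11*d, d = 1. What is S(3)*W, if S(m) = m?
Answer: 11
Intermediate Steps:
W = 11/3 (W = -(-11)/3 = -1/3*(-11) = 11/3 ≈ 3.6667)
S(3)*W = 3*(11/3) = 11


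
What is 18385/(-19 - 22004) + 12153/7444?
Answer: 130787579/163939212 ≈ 0.79778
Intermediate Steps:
18385/(-19 - 22004) + 12153/7444 = 18385/(-22023) + 12153*(1/7444) = 18385*(-1/22023) + 12153/7444 = -18385/22023 + 12153/7444 = 130787579/163939212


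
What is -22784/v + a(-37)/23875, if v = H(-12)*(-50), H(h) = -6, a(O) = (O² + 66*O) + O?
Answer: -1088602/14325 ≈ -75.993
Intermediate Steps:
a(O) = O² + 67*O
v = 300 (v = -6*(-50) = 300)
-22784/v + a(-37)/23875 = -22784/300 - 37*(67 - 37)/23875 = -22784*1/300 - 37*30*(1/23875) = -5696/75 - 1110*1/23875 = -5696/75 - 222/4775 = -1088602/14325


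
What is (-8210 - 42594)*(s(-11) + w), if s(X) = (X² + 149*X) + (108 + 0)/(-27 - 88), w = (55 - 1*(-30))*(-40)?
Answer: 28738705112/115 ≈ 2.4990e+8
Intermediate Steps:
w = -3400 (w = (55 + 30)*(-40) = 85*(-40) = -3400)
s(X) = -108/115 + X² + 149*X (s(X) = (X² + 149*X) + 108/(-115) = (X² + 149*X) + 108*(-1/115) = (X² + 149*X) - 108/115 = -108/115 + X² + 149*X)
(-8210 - 42594)*(s(-11) + w) = (-8210 - 42594)*((-108/115 + (-11)² + 149*(-11)) - 3400) = -50804*((-108/115 + 121 - 1639) - 3400) = -50804*(-174678/115 - 3400) = -50804*(-565678/115) = 28738705112/115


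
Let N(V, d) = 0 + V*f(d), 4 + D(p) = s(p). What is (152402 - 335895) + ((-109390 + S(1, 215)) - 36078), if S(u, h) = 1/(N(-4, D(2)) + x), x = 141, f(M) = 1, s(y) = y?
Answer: -45067656/137 ≈ -3.2896e+5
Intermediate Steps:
D(p) = -4 + p
N(V, d) = V (N(V, d) = 0 + V*1 = 0 + V = V)
S(u, h) = 1/137 (S(u, h) = 1/(-4 + 141) = 1/137)
(152402 - 335895) + ((-109390 + S(1, 215)) - 36078) = (152402 - 335895) + ((-109390 + 1/137) - 36078) = -183493 + (-14986429/137 - 36078) = -183493 - 19929115/137 = -45067656/137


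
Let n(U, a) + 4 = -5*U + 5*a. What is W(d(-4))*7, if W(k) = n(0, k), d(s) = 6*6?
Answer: 1232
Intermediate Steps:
d(s) = 36
n(U, a) = -4 - 5*U + 5*a (n(U, a) = -4 + (-5*U + 5*a) = -4 - 5*U + 5*a)
W(k) = -4 + 5*k (W(k) = -4 - 5*0 + 5*k = -4 + 0 + 5*k = -4 + 5*k)
W(d(-4))*7 = (-4 + 5*36)*7 = (-4 + 180)*7 = 176*7 = 1232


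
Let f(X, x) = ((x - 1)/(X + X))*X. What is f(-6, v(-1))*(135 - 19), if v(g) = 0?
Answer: -58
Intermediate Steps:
f(X, x) = -1/2 + x/2 (f(X, x) = ((-1 + x)/((2*X)))*X = ((-1 + x)*(1/(2*X)))*X = ((-1 + x)/(2*X))*X = -1/2 + x/2)
f(-6, v(-1))*(135 - 19) = (-1/2 + (1/2)*0)*(135 - 19) = (-1/2 + 0)*116 = -1/2*116 = -58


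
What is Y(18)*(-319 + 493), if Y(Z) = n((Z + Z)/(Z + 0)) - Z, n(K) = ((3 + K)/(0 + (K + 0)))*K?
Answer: -2262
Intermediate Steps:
n(K) = 3 + K (n(K) = ((3 + K)/(0 + K))*K = ((3 + K)/K)*K = 3 + K)
Y(Z) = 5 - Z (Y(Z) = (3 + (Z + Z)/(Z + 0)) - Z = (3 + (2*Z)/Z) - Z = (3 + 2) - Z = 5 - Z)
Y(18)*(-319 + 493) = (5 - 1*18)*(-319 + 493) = (5 - 18)*174 = -13*174 = -2262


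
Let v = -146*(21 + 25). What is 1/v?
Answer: -1/6716 ≈ -0.00014890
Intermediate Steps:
v = -6716 (v = -146*46 = -6716)
1/v = 1/(-6716) = -1/6716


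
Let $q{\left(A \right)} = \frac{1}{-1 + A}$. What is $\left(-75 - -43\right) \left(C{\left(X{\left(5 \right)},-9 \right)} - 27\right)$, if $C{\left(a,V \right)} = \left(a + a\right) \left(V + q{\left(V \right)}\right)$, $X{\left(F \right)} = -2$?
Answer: $- \frac{1504}{5} \approx -300.8$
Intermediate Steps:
$C{\left(a,V \right)} = 2 a \left(V + \frac{1}{-1 + V}\right)$ ($C{\left(a,V \right)} = \left(a + a\right) \left(V + \frac{1}{-1 + V}\right) = 2 a \left(V + \frac{1}{-1 + V}\right)$)
$\left(-75 - -43\right) \left(C{\left(X{\left(5 \right)},-9 \right)} - 27\right) = \left(-75 - -43\right) \left(2 \left(-2\right) \frac{1}{-1 - 9} \left(1 - 9 \left(-1 - 9\right)\right) - 27\right) = \left(-75 + 43\right) \left(2 \left(-2\right) \frac{1}{-10} \left(1 - -90\right) - 27\right) = - 32 \left(2 \left(-2\right) \left(- \frac{1}{10}\right) \left(1 + 90\right) - 27\right) = - 32 \left(2 \left(-2\right) \left(- \frac{1}{10}\right) 91 - 27\right) = - 32 \left(\frac{182}{5} - 27\right) = \left(-32\right) \frac{47}{5} = - \frac{1504}{5}$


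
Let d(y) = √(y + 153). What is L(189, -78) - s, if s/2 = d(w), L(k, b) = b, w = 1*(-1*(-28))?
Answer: -78 - 2*√181 ≈ -104.91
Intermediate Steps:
w = 28 (w = 1*28 = 28)
d(y) = √(153 + y)
s = 2*√181 (s = 2*√(153 + 28) = 2*√181 ≈ 26.907)
L(189, -78) - s = -78 - 2*√181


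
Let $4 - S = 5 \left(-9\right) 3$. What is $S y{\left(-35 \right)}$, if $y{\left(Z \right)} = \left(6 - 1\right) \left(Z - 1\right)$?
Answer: $-25020$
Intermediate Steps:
$y{\left(Z \right)} = -5 + 5 Z$ ($y{\left(Z \right)} = 5 \left(-1 + Z\right) = -5 + 5 Z$)
$S = 139$ ($S = 4 - 5 \left(-9\right) 3 = 4 - \left(-45\right) 3 = 4 - -135 = 4 + 135 = 139$)
$S y{\left(-35 \right)} = 139 \left(-5 + 5 \left(-35\right)\right) = 139 \left(-5 - 175\right) = 139 \left(-180\right) = -25020$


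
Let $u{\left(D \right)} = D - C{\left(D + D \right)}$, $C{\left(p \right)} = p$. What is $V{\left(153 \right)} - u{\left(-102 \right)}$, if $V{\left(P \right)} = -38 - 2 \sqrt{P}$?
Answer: $-140 - 6 \sqrt{17} \approx -164.74$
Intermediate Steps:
$V{\left(P \right)} = -38 - 2 \sqrt{P}$
$u{\left(D \right)} = - D$ ($u{\left(D \right)} = D - \left(D + D\right) = D - 2 D = - D$)
$V{\left(153 \right)} - u{\left(-102 \right)} = \left(-38 - 2 \sqrt{153}\right) - \left(-1\right) \left(-102\right) = \left(-38 - 2 \cdot 3 \sqrt{17}\right) - 102 = \left(-38 - 6 \sqrt{17}\right) - 102 = -140 - 6 \sqrt{17}$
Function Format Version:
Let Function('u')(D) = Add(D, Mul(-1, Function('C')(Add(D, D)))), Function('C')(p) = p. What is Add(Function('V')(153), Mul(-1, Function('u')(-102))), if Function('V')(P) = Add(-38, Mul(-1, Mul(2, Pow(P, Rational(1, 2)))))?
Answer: Add(-140, Mul(-6, Pow(17, Rational(1, 2)))) ≈ -164.74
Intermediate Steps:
Function('V')(P) = Add(-38, Mul(-2, Pow(P, Rational(1, 2))))
Function('u')(D) = Mul(-1, D) (Function('u')(D) = Add(D, Mul(-1, Add(D, D))) = Add(D, Mul(-1, Mul(2, D))) = Add(D, Mul(-2, D)) = Mul(-1, D))
Add(Function('V')(153), Mul(-1, Function('u')(-102))) = Add(Add(-38, Mul(-2, Pow(153, Rational(1, 2)))), Mul(-1, Mul(-1, -102))) = Add(Add(-38, Mul(-2, Mul(3, Pow(17, Rational(1, 2))))), Mul(-1, 102)) = Add(Add(-38, Mul(-6, Pow(17, Rational(1, 2)))), -102) = Add(-140, Mul(-6, Pow(17, Rational(1, 2))))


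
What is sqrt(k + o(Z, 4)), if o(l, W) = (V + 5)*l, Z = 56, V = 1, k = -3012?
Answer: 2*I*sqrt(669) ≈ 51.73*I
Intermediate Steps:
o(l, W) = 6*l (o(l, W) = (1 + 5)*l = 6*l)
sqrt(k + o(Z, 4)) = sqrt(-3012 + 6*56) = sqrt(-3012 + 336) = sqrt(-2676) = 2*I*sqrt(669)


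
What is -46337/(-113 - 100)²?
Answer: -46337/45369 ≈ -1.0213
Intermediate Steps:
-46337/(-113 - 100)² = -46337/((-213)²) = -46337/45369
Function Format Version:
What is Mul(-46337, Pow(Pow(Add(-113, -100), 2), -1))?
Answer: Rational(-46337, 45369) ≈ -1.0213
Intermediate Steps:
Mul(-46337, Pow(Pow(Add(-113, -100), 2), -1)) = Mul(-46337, Pow(Pow(-213, 2), -1)) = Mul(-46337, Pow(45369, -1)) = Mul(-46337, Rational(1, 45369)) = Rational(-46337, 45369)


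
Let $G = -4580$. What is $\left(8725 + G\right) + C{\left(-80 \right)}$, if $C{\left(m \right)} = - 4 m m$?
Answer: $-21455$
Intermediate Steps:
$C{\left(m \right)} = - 4 m^{2}$
$\left(8725 + G\right) + C{\left(-80 \right)} = \left(8725 - 4580\right) - 4 \left(-80\right)^{2} = 4145 - 25600 = -21455$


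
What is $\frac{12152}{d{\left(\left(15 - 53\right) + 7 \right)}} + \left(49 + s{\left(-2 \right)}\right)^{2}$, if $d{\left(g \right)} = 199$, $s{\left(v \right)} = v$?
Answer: $\frac{451743}{199} \approx 2270.1$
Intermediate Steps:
$\frac{12152}{d{\left(\left(15 - 53\right) + 7 \right)}} + \left(49 + s{\left(-2 \right)}\right)^{2} = \frac{12152}{199} + \left(49 - 2\right)^{2} = 12152 \cdot \frac{1}{199} + 47^{2} = \frac{12152}{199} + 2209 = \frac{451743}{199}$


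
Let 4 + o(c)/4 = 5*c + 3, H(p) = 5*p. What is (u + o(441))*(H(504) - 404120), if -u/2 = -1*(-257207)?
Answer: 203048156800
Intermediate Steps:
o(c) = -4 + 20*c (o(c) = -16 + 4*(5*c + 3) = -16 + 4*(3 + 5*c) = -16 + (12 + 20*c) = -4 + 20*c)
u = -514414 (u = -(-2)*(-257207) = -2*257207 = -514414)
(u + o(441))*(H(504) - 404120) = (-514414 + (-4 + 20*441))*(5*504 - 404120) = (-514414 + (-4 + 8820))*(2520 - 404120) = (-514414 + 8816)*(-401600) = -505598*(-401600) = 203048156800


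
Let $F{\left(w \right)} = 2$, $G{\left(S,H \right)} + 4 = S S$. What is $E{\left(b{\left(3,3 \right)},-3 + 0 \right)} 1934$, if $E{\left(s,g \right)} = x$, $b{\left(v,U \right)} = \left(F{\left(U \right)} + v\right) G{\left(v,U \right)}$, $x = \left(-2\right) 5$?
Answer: $-19340$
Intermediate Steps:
$G{\left(S,H \right)} = -4 + S^{2}$ ($G{\left(S,H \right)} = -4 + S S = -4 + S^{2}$)
$x = -10$
$b{\left(v,U \right)} = \left(-4 + v^{2}\right) \left(2 + v\right)$ ($b{\left(v,U \right)} = \left(2 + v\right) \left(-4 + v^{2}\right) = \left(-4 + v^{2}\right) \left(2 + v\right)$)
$E{\left(s,g \right)} = -10$
$E{\left(b{\left(3,3 \right)},-3 + 0 \right)} 1934 = \left(-10\right) 1934 = -19340$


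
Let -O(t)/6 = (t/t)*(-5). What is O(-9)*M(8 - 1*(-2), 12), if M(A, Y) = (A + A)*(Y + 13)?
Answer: 15000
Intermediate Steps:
M(A, Y) = 2*A*(13 + Y) (M(A, Y) = (2*A)*(13 + Y) = 2*A*(13 + Y))
O(t) = 30 (O(t) = -6*t/t*(-5) = -6*(-5) = 30)
O(-9)*M(8 - 1*(-2), 12) = 30*(2*(8 - 1*(-2))*(13 + 12)) = 30*(2*(8 + 2)*25) = 30*(2*10*25) = 30*500 = 15000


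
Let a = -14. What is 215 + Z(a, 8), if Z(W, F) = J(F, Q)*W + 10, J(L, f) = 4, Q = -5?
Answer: 169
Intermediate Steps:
Z(W, F) = 10 + 4*W (Z(W, F) = 4*W + 10 = 10 + 4*W)
215 + Z(a, 8) = 215 + (10 + 4*(-14)) = 215 + (10 - 56) = 215 - 46 = 169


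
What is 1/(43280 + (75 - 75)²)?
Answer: 1/43280 ≈ 2.3105e-5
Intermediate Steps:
1/(43280 + (75 - 75)²) = 1/(43280 + 0²) = 1/(43280 + 0) = 1/43280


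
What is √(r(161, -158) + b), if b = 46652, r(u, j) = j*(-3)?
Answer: √47126 ≈ 217.09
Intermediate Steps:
r(u, j) = -3*j
√(r(161, -158) + b) = √(-3*(-158) + 46652) = √(474 + 46652) = √47126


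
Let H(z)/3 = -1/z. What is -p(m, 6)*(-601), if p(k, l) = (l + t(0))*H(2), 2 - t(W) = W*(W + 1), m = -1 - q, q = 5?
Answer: -7212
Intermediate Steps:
H(z) = -3/z (H(z) = 3*(-1/z) = -3/z)
m = -6 (m = -1 - 1*5 = -1 - 5 = -6)
t(W) = 2 - W*(1 + W) (t(W) = 2 - W*(W + 1) = 2 - W*(1 + W))
p(k, l) = -3 - 3*l/2 (p(k, l) = (l + (2 - 1*0 - 1*0**2))*(-3/2) = (l + (2 + 0 - 1*0))*(-3*1/2) = (l + (2 + 0 + 0))*(-3/2) = (l + 2)*(-3/2) = (2 + l)*(-3/2) = -3 - 3*l/2)
-p(m, 6)*(-601) = -(-3 - 3/2*6)*(-601) = -(-3 - 9)*(-601) = -(-12)*(-601) = -1*7212 = -7212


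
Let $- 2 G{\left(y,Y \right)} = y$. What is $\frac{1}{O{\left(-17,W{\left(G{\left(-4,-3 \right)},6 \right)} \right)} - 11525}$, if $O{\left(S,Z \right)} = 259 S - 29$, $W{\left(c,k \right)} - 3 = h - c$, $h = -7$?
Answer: $- \frac{1}{15957} \approx -6.2668 \cdot 10^{-5}$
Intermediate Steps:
$G{\left(y,Y \right)} = - \frac{y}{2}$
$W{\left(c,k \right)} = -4 - c$ ($W{\left(c,k \right)} = 3 - \left(7 + c\right) = -4 - c$)
$O{\left(S,Z \right)} = -29 + 259 S$
$\frac{1}{O{\left(-17,W{\left(G{\left(-4,-3 \right)},6 \right)} \right)} - 11525} = \frac{1}{\left(-29 + 259 \left(-17\right)\right) - 11525} = \frac{1}{\left(-29 - 4403\right) - 11525} = \frac{1}{-4432 - 11525} = \frac{1}{-15957} = - \frac{1}{15957}$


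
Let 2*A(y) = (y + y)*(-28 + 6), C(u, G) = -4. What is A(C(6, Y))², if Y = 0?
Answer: 7744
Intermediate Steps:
A(y) = -22*y (A(y) = ((y + y)*(-28 + 6))/2 = ((2*y)*(-22))/2 = (-44*y)/2 = -22*y)
A(C(6, Y))² = (-22*(-4))² = 88² = 7744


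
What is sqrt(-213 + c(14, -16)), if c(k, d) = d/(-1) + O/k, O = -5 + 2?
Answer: I*sqrt(38654)/14 ≈ 14.043*I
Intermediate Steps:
O = -3
c(k, d) = -d - 3/k (c(k, d) = d/(-1) - 3/k = d*(-1) - 3/k = -d - 3/k)
sqrt(-213 + c(14, -16)) = sqrt(-213 + (-1*(-16) - 3/14)) = sqrt(-213 + (16 - 3*1/14)) = sqrt(-213 + (16 - 3/14)) = sqrt(-213 + 221/14) = sqrt(-2761/14) = I*sqrt(38654)/14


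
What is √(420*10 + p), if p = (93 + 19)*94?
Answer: 2*√3682 ≈ 121.36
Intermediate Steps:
p = 10528 (p = 112*94 = 10528)
√(420*10 + p) = √(420*10 + 10528) = √(4200 + 10528) = √14728 = 2*√3682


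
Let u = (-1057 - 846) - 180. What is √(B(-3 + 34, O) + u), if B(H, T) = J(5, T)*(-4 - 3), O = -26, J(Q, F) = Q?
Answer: I*√2118 ≈ 46.022*I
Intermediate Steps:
u = -2083 (u = -1903 - 180 = -2083)
B(H, T) = -35 (B(H, T) = 5*(-4 - 3) = 5*(-7) = -35)
√(B(-3 + 34, O) + u) = √(-35 - 2083) = √(-2118) = I*√2118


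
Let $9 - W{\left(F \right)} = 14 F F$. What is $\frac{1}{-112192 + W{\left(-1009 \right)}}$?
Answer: $- \frac{1}{14365317} \approx -6.9612 \cdot 10^{-8}$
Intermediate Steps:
$W{\left(F \right)} = 9 - 14 F^{2}$ ($W{\left(F \right)} = 9 - 14 F F = 9 - 14 F^{2}$)
$\frac{1}{-112192 + W{\left(-1009 \right)}} = \frac{1}{-112192 + \left(9 - 14 \left(-1009\right)^{2}\right)} = \frac{1}{-112192 + \left(9 - 14253134\right)} = \frac{1}{-112192 - 14253125} = \frac{1}{-14365317} = - \frac{1}{14365317}$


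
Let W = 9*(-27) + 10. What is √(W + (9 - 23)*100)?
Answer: I*√1633 ≈ 40.41*I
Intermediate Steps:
W = -233 (W = -243 + 10 = -233)
√(W + (9 - 23)*100) = √(-233 + (9 - 23)*100) = √(-233 - 14*100) = √(-233 - 1400) = √(-1633) = I*√1633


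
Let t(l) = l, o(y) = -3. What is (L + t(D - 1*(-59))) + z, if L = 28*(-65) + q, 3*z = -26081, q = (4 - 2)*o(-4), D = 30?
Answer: -31292/3 ≈ -10431.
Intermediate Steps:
q = -6 (q = (4 - 2)*(-3) = 2*(-3) = -6)
z = -26081/3 (z = (⅓)*(-26081) = -26081/3 ≈ -8693.7)
L = -1826 (L = 28*(-65) - 6 = -1820 - 6 = -1826)
(L + t(D - 1*(-59))) + z = (-1826 + (30 - 1*(-59))) - 26081/3 = (-1826 + (30 + 59)) - 26081/3 = (-1826 + 89) - 26081/3 = -1737 - 26081/3 = -31292/3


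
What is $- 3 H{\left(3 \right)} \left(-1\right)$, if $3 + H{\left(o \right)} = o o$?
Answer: $18$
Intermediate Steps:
$H{\left(o \right)} = -3 + o^{2}$ ($H{\left(o \right)} = -3 + o o = -3 + o^{2}$)
$- 3 H{\left(3 \right)} \left(-1\right) = - 3 \left(-3 + 3^{2}\right) \left(-1\right) = - 3 \left(-3 + 9\right) \left(-1\right) = \left(-3\right) 6 \left(-1\right) = \left(-18\right) \left(-1\right) = 18$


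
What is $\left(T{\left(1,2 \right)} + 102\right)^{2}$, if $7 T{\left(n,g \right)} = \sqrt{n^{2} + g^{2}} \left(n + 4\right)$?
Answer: $\frac{509921}{49} + \frac{1020 \sqrt{5}}{7} \approx 10732.0$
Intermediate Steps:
$T{\left(n,g \right)} = \frac{\sqrt{g^{2} + n^{2}} \left(4 + n\right)}{7}$ ($T{\left(n,g \right)} = \frac{\sqrt{n^{2} + g^{2}} \left(n + 4\right)}{7} = \frac{\sqrt{g^{2} + n^{2}} \left(4 + n\right)}{7}$)
$\left(T{\left(1,2 \right)} + 102\right)^{2} = \left(\frac{\sqrt{2^{2} + 1^{2}} \left(4 + 1\right)}{7} + 102\right)^{2} = \left(\frac{1}{7} \sqrt{4 + 1} \cdot 5 + 102\right)^{2} = \left(\frac{1}{7} \sqrt{5} \cdot 5 + 102\right)^{2} = \left(\frac{5 \sqrt{5}}{7} + 102\right)^{2} = \left(102 + \frac{5 \sqrt{5}}{7}\right)^{2}$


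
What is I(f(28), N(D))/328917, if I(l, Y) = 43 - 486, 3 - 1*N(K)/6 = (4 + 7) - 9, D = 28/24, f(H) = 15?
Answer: -443/328917 ≈ -0.0013468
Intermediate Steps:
D = 7/6 (D = 28*(1/24) = 7/6 ≈ 1.1667)
N(K) = 6 (N(K) = 18 - 6*((4 + 7) - 9) = 18 - 6*(11 - 9) = 18 - 6*2 = 18 - 12 = 6)
I(l, Y) = -443
I(f(28), N(D))/328917 = -443/328917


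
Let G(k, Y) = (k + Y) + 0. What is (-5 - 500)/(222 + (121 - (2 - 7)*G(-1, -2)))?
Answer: -505/328 ≈ -1.5396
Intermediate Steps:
G(k, Y) = Y + k (G(k, Y) = (Y + k) + 0 = Y + k)
(-5 - 500)/(222 + (121 - (2 - 7)*G(-1, -2))) = (-5 - 500)/(222 + (121 - (2 - 7)*(-2 - 1))) = -505/(222 + (121 - (-5)*(-3))) = -505/(222 + (121 - 1*15)) = -505/(222 + (121 - 15)) = -505/(222 + 106) = -505/328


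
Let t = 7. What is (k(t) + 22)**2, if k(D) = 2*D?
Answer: 1296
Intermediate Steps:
(k(t) + 22)**2 = (2*7 + 22)**2 = (14 + 22)**2 = 36**2 = 1296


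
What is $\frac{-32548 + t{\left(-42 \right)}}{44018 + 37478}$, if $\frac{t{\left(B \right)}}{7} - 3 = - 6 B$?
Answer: $- \frac{30763}{81496} \approx -0.37748$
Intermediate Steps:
$t{\left(B \right)} = 21 - 42 B$ ($t{\left(B \right)} = 21 + 7 \left(- 6 B\right) = 21 - 42 B$)
$\frac{-32548 + t{\left(-42 \right)}}{44018 + 37478} = \frac{-32548 + \left(21 - -1764\right)}{44018 + 37478} = \frac{-32548 + \left(21 + 1764\right)}{81496} = \left(-32548 + 1785\right) \frac{1}{81496} = \left(-30763\right) \frac{1}{81496} = - \frac{30763}{81496}$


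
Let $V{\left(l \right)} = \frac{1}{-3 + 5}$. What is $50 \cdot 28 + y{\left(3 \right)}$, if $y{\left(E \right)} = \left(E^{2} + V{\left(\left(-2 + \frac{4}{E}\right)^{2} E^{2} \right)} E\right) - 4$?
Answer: $\frac{2813}{2} \approx 1406.5$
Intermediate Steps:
$V{\left(l \right)} = \frac{1}{2}$
$y{\left(E \right)} = -4 + E^{2} + \frac{E}{2}$ ($y{\left(E \right)} = \left(E^{2} + \frac{E}{2}\right) - 4 = -4 + E^{2} + \frac{E}{2}$)
$50 \cdot 28 + y{\left(3 \right)} = 50 \cdot 28 + \left(-4 + 3^{2} + \frac{1}{2} \cdot 3\right) = 1400 + \left(-4 + 9 + \frac{3}{2}\right) = 1400 + \frac{13}{2} = \frac{2813}{2}$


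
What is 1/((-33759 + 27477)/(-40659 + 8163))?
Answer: 5416/1047 ≈ 5.1729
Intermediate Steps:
1/((-33759 + 27477)/(-40659 + 8163)) = 1/(-6282/(-32496)) = 1/(-6282*(-1/32496)) = 1/(1047/5416) = 5416/1047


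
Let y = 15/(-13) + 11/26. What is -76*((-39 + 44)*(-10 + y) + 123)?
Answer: -68514/13 ≈ -5270.3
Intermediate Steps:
y = -19/26 (y = 15*(-1/13) + 11*(1/26) = -15/13 + 11/26 = -19/26 ≈ -0.73077)
-76*((-39 + 44)*(-10 + y) + 123) = -76*((-39 + 44)*(-10 - 19/26) + 123) = -76*(5*(-279/26) + 123) = -76*(-1395/26 + 123) = -76*1803/26 = -68514/13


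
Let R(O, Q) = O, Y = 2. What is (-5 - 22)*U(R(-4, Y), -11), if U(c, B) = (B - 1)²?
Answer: -3888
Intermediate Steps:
U(c, B) = (-1 + B)²
(-5 - 22)*U(R(-4, Y), -11) = (-5 - 22)*(-1 - 11)² = -27*(-12)² = -27*144 = -3888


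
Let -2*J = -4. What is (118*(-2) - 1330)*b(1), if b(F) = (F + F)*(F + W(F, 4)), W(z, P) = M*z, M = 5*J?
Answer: -34452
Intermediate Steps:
J = 2 (J = -1/2*(-4) = 2)
M = 10 (M = 5*2 = 10)
W(z, P) = 10*z
b(F) = 22*F**2 (b(F) = (F + F)*(F + 10*F) = (2*F)*(11*F) = 22*F**2)
(118*(-2) - 1330)*b(1) = (118*(-2) - 1330)*(22*1**2) = (-236 - 1330)*(22*1) = -1566*22 = -34452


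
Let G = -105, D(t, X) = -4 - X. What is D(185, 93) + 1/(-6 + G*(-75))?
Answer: -763292/7869 ≈ -97.000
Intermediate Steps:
D(185, 93) + 1/(-6 + G*(-75)) = (-4 - 1*93) + 1/(-6 - 105*(-75)) = (-4 - 93) + 1/(-6 + 7875) = -97 + 1/7869 = -763292/7869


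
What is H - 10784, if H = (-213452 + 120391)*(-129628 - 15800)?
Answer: 13533664324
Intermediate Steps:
H = 13533675108 (H = -93061*(-145428) = 13533675108)
H - 10784 = 13533675108 - 10784 = 13533664324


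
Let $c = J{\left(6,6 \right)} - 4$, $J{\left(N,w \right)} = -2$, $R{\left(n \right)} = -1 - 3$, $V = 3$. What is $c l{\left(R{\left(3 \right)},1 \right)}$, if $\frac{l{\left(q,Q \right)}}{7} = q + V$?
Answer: $42$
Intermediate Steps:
$R{\left(n \right)} = -4$ ($R{\left(n \right)} = -1 - 3 = -4$)
$l{\left(q,Q \right)} = 21 + 7 q$ ($l{\left(q,Q \right)} = 7 \left(q + 3\right) = 7 \left(3 + q\right) = 21 + 7 q$)
$c = -6$ ($c = -2 - 4 = -6$)
$c l{\left(R{\left(3 \right)},1 \right)} = - 6 \left(21 + 7 \left(-4\right)\right) = - 6 \left(21 - 28\right) = \left(-6\right) \left(-7\right) = 42$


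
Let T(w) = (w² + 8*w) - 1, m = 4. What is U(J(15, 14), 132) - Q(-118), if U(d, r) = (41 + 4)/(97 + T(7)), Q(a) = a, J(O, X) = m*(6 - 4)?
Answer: 7921/67 ≈ 118.22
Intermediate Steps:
J(O, X) = 8 (J(O, X) = 4*(6 - 4) = 4*2 = 8)
T(w) = -1 + w² + 8*w
U(d, r) = 15/67 (U(d, r) = (41 + 4)/(97 + (-1 + 7² + 8*7)) = 45/(97 + (-1 + 49 + 56)) = 45/(97 + 104) = 45/201 = 45*(1/201) = 15/67)
U(J(15, 14), 132) - Q(-118) = 15/67 - 1*(-118) = 15/67 + 118 = 7921/67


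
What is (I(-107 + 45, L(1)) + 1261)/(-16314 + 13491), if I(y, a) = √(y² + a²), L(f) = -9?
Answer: -1261/2823 - 5*√157/2823 ≈ -0.46888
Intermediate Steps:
I(y, a) = √(a² + y²)
(I(-107 + 45, L(1)) + 1261)/(-16314 + 13491) = (√((-9)² + (-107 + 45)²) + 1261)/(-16314 + 13491) = (√(81 + (-62)²) + 1261)/(-2823) = (√(81 + 3844) + 1261)*(-1/2823) = (√3925 + 1261)*(-1/2823) = (5*√157 + 1261)*(-1/2823) = (1261 + 5*√157)*(-1/2823) = -1261/2823 - 5*√157/2823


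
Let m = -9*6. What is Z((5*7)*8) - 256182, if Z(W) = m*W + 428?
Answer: -270874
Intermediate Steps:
m = -54
Z(W) = 428 - 54*W (Z(W) = -54*W + 428 = 428 - 54*W)
Z((5*7)*8) - 256182 = (428 - 54*5*7*8) - 256182 = (428 - 1890*8) - 256182 = (428 - 54*280) - 256182 = (428 - 15120) - 256182 = -14692 - 256182 = -270874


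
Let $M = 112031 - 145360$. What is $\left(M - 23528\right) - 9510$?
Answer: $-66367$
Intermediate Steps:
$M = -33329$
$\left(M - 23528\right) - 9510 = \left(-33329 - 23528\right) - 9510 = -56857 - 9510 = -66367$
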